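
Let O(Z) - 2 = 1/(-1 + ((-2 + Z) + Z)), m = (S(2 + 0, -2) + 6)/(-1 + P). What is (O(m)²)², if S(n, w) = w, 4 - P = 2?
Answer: 14641/625 ≈ 23.426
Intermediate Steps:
P = 2 (P = 4 - 1*2 = 4 - 2 = 2)
m = 4 (m = (-2 + 6)/(-1 + 2) = 4/1 = 4*1 = 4)
O(Z) = 2 + 1/(-3 + 2*Z) (O(Z) = 2 + 1/(-1 + ((-2 + Z) + Z)) = 2 + 1/(-1 + (-2 + 2*Z)) = 2 + 1/(-3 + 2*Z))
(O(m)²)² = (((-5 + 4*4)/(-3 + 2*4))²)² = (((-5 + 16)/(-3 + 8))²)² = ((11/5)²)² = (121/25)² = 14641/625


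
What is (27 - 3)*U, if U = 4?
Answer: 96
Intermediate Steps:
(27 - 3)*U = (27 - 3)*4 = 24*4 = 96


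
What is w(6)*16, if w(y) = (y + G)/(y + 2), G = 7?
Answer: 26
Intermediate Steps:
w(y) = (7 + y)/(2 + y) (w(y) = (y + 7)/(y + 2) = (7 + y)/(2 + y))
w(6)*16 = ((7 + 6)/(2 + 6))*16 = (13/8)*16 = 26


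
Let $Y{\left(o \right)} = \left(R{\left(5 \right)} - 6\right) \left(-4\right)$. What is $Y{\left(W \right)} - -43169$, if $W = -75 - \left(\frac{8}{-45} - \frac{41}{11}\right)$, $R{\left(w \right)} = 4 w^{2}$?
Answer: $42793$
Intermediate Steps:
$W = - \frac{35192}{495}$ ($W = -75 - \left(8 \left(- \frac{1}{45}\right) - \frac{41}{11}\right) = -75 - \left(- \frac{8}{45} - \frac{41}{11}\right) = -75 - - \frac{1933}{495} = -75 + \frac{1933}{495} = - \frac{35192}{495} \approx -71.095$)
$Y{\left(o \right)} = -376$ ($Y{\left(o \right)} = \left(4 \cdot 5^{2} - 6\right) \left(-4\right) = \left(4 \cdot 25 - 6\right) \left(-4\right) = \left(100 - 6\right) \left(-4\right) = 94 \left(-4\right) = -376$)
$Y{\left(W \right)} - -43169 = -376 - -43169 = -376 + 43169 = 42793$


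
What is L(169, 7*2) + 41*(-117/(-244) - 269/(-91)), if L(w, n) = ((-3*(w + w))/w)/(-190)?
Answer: 297188897/2109380 ≈ 140.89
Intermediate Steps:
L(w, n) = 3/95 (L(w, n) = ((-6*w)/w)*(-1/190) = -6*(-1/190) = 3/95)
L(169, 7*2) + 41*(-117/(-244) - 269/(-91)) = 3/95 + 41*(-117/(-244) - 269/(-91)) = 3/95 + 41*(-117*(-1/244) - 269*(-1/91)) = 3/95 + 41*(117/244 + 269/91) = 3/95 + 41*(76283/22204) = 3/95 + 3127603/22204 = 297188897/2109380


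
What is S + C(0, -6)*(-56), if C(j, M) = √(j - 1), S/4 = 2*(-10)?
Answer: -80 - 56*I ≈ -80.0 - 56.0*I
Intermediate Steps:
S = -80 (S = 4*(2*(-10)) = 4*(-20) = -80)
C(j, M) = √(-1 + j)
S + C(0, -6)*(-56) = -80 + √(-1 + 0)*(-56) = -80 + √(-1)*(-56) = -80 + I*(-56) = -80 - 56*I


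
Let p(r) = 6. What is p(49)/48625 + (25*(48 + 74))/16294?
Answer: 74202007/396147875 ≈ 0.18731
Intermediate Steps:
p(49)/48625 + (25*(48 + 74))/16294 = 6/48625 + (25*(48 + 74))/16294 = 6*(1/48625) + (25*122)*(1/16294) = 6/48625 + 3050*(1/16294) = 6/48625 + 1525/8147 = 74202007/396147875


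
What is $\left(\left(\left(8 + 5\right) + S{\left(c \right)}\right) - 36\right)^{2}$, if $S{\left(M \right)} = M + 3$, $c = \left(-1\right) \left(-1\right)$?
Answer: $361$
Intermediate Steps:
$c = 1$
$S{\left(M \right)} = 3 + M$
$\left(\left(\left(8 + 5\right) + S{\left(c \right)}\right) - 36\right)^{2} = \left(\left(\left(8 + 5\right) + \left(3 + 1\right)\right) - 36\right)^{2} = \left(\left(13 + 4\right) - 36\right)^{2} = \left(17 - 36\right)^{2} = \left(-19\right)^{2} = 361$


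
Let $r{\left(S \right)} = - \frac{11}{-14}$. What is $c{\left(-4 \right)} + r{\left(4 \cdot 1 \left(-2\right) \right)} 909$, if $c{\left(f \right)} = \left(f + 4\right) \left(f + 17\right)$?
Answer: $\frac{9999}{14} \approx 714.21$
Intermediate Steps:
$c{\left(f \right)} = \left(4 + f\right) \left(17 + f\right)$
$r{\left(S \right)} = \frac{11}{14}$ ($r{\left(S \right)} = \left(-11\right) \left(- \frac{1}{14}\right) = \frac{11}{14}$)
$c{\left(-4 \right)} + r{\left(4 \cdot 1 \left(-2\right) \right)} 909 = \left(68 + \left(-4\right)^{2} + 21 \left(-4\right)\right) + \frac{11}{14} \cdot 909 = \left(68 + 16 - 84\right) + \frac{9999}{14} = 0 + \frac{9999}{14} = \frac{9999}{14}$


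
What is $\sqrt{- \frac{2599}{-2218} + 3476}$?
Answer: $\frac{\sqrt{17106030006}}{2218} \approx 58.968$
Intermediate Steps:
$\sqrt{- \frac{2599}{-2218} + 3476} = \sqrt{\left(-2599\right) \left(- \frac{1}{2218}\right) + 3476} = \sqrt{\frac{2599}{2218} + 3476} = \sqrt{\frac{7712367}{2218}} = \frac{\sqrt{17106030006}}{2218}$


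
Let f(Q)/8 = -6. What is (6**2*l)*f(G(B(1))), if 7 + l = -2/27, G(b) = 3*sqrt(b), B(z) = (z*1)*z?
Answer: 12224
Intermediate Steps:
B(z) = z**2 (B(z) = z*z = z**2)
f(Q) = -48 (f(Q) = 8*(-6) = -48)
l = -191/27 (l = -7 - 2/27 = -191/27 ≈ -7.0741)
(6**2*l)*f(G(B(1))) = (6**2*(-191/27))*(-48) = (36*(-191/27))*(-48) = -764/3*(-48) = 12224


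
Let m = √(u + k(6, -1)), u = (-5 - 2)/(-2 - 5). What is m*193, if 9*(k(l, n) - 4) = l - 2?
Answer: 1351/3 ≈ 450.33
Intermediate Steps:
k(l, n) = 34/9 + l/9 (k(l, n) = 4 + (l - 2)/9 = 4 + (-2 + l)/9 = 4 + (-2/9 + l/9) = 34/9 + l/9)
u = 1 (u = -7/(-7) = -7*(-⅐) = 1)
m = 7/3 (m = √(1 + (34/9 + (⅑)*6)) = √(1 + (34/9 + ⅔)) = √(1 + 40/9) = √(49/9) = 7/3 ≈ 2.3333)
m*193 = (7/3)*193 = 1351/3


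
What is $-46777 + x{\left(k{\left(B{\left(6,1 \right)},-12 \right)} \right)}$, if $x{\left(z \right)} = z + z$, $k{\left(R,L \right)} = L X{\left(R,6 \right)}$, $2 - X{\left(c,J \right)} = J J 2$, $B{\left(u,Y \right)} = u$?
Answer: $-45097$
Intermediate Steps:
$X{\left(c,J \right)} = 2 - 2 J^{2}$ ($X{\left(c,J \right)} = 2 - J J 2 = 2 - J^{2} \cdot 2 = 2 - 2 J^{2}$)
$k{\left(R,L \right)} = - 70 L$ ($k{\left(R,L \right)} = L \left(2 - 2 \cdot 6^{2}\right) = L \left(2 - 72\right) = L \left(-70\right) = - 70 L$)
$x{\left(z \right)} = 2 z$
$-46777 + x{\left(k{\left(B{\left(6,1 \right)},-12 \right)} \right)} = -46777 + 2 \left(\left(-70\right) \left(-12\right)\right) = -46777 + 2 \cdot 840 = -46777 + 1680 = -45097$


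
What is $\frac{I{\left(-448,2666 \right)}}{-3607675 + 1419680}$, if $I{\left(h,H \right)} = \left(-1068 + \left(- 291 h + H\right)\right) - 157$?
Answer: $- \frac{131809}{2187995} \approx -0.060242$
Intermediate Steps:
$I{\left(h,H \right)} = -1225 + H - 291 h$ ($I{\left(h,H \right)} = \left(-1068 + \left(H - 291 h\right)\right) - 157 = \left(-1068 + H - 291 h\right) - 157 = -1225 + H - 291 h$)
$\frac{I{\left(-448,2666 \right)}}{-3607675 + 1419680} = \frac{-1225 + 2666 - -130368}{-3607675 + 1419680} = \frac{-1225 + 2666 + 130368}{-2187995} = 131809 \left(- \frac{1}{2187995}\right) = - \frac{131809}{2187995}$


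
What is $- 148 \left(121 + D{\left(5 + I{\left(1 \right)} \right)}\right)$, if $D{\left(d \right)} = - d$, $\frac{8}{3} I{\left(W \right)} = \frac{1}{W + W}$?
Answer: $- \frac{68561}{4} \approx -17140.0$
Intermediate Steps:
$I{\left(W \right)} = \frac{3}{16 W}$ ($I{\left(W \right)} = \frac{3}{8 \left(W + W\right)} = \frac{3}{8 \cdot 2 W} = \frac{3 \frac{1}{2 W}}{8} = \frac{3}{16 W}$)
$- 148 \left(121 + D{\left(5 + I{\left(1 \right)} \right)}\right) = - 148 \left(121 - \left(5 + \frac{3}{16 \cdot 1}\right)\right) = - 148 \left(121 - \left(5 + \frac{3}{16} \cdot 1\right)\right) = - 148 \left(121 - \left(5 + \frac{3}{16}\right)\right) = - 148 \left(121 - \frac{83}{16}\right) = \left(-148\right) \frac{1853}{16} = - \frac{68561}{4}$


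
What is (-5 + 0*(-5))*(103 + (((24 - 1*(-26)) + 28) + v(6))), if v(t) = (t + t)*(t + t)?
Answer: -1625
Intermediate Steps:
v(t) = 4*t² (v(t) = (2*t)*(2*t) = 4*t²)
(-5 + 0*(-5))*(103 + (((24 - 1*(-26)) + 28) + v(6))) = (-5 + 0*(-5))*(103 + (((24 - 1*(-26)) + 28) + 4*6²)) = (-5 + 0)*(103 + (((24 + 26) + 28) + 4*36)) = -5*(103 + ((50 + 28) + 144)) = -5*(103 + (78 + 144)) = -5*(103 + 222) = -5*325 = -1625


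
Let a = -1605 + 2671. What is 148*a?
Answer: 157768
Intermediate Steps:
a = 1066
148*a = 148*1066 = 157768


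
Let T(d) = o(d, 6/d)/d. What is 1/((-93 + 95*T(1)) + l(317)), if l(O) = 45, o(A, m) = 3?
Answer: 1/237 ≈ 0.0042194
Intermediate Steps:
T(d) = 3/d
1/((-93 + 95*T(1)) + l(317)) = 1/((-93 + 95*(3/1)) + 45) = 1/((-93 + 95*(3*1)) + 45) = 1/((-93 + 95*3) + 45) = 1/((-93 + 285) + 45) = 1/(192 + 45) = 1/237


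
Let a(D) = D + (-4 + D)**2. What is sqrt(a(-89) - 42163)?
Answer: I*sqrt(33603) ≈ 183.31*I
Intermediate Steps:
sqrt(a(-89) - 42163) = sqrt((-89 + (-4 - 89)**2) - 42163) = sqrt((-89 + (-93)**2) - 42163) = sqrt((-89 + 8649) - 42163) = sqrt(8560 - 42163) = sqrt(-33603) = I*sqrt(33603)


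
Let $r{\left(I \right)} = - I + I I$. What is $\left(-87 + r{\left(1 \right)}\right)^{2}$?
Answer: $7569$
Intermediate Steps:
$r{\left(I \right)} = I^{2} - I$ ($r{\left(I \right)} = - I + I^{2} = I^{2} - I$)
$\left(-87 + r{\left(1 \right)}\right)^{2} = \left(-87 + 1 \left(-1 + 1\right)\right)^{2} = \left(-87 + 1 \cdot 0\right)^{2} = \left(-87 + 0\right)^{2} = \left(-87\right)^{2} = 7569$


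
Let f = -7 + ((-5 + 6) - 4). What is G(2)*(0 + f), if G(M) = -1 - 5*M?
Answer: 110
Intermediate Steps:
f = -10 (f = -7 + (1 - 4) = -7 - 3 = -10)
G(2)*(0 + f) = (-1 - 5*2)*(0 - 10) = (-1 - 10)*(-10) = -11*(-10) = 110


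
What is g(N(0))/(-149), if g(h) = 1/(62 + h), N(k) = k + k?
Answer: -1/9238 ≈ -0.00010825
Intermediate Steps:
N(k) = 2*k
g(N(0))/(-149) = 1/((62 + 2*0)*(-149)) = -1/149/(62 + 0) = -1/149/62 = (1/62)*(-1/149) = -1/9238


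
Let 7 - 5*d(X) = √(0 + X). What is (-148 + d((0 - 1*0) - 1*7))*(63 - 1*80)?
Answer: 12461/5 + 17*I*√7/5 ≈ 2492.2 + 8.9956*I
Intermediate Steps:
d(X) = 7/5 - √X/5 (d(X) = 7/5 - √(0 + X)/5 = 7/5 - √X/5)
(-148 + d((0 - 1*0) - 1*7))*(63 - 1*80) = (-148 + (7/5 - √((0 - 1*0) - 1*7)/5))*(63 - 1*80) = (-148 + (7/5 - √((0 + 0) - 7)/5))*(63 - 80) = (-148 + (7/5 - √(0 - 7)/5))*(-17) = (-148 + (7/5 - I*√7/5))*(-17) = (-733/5 - I*√7/5)*(-17) = 12461/5 + 17*I*√7/5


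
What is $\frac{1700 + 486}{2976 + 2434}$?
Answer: $\frac{1093}{2705} \approx 0.40407$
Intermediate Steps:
$\frac{1700 + 486}{2976 + 2434} = \frac{2186}{5410} = 2186 \cdot \frac{1}{5410} = \frac{1093}{2705}$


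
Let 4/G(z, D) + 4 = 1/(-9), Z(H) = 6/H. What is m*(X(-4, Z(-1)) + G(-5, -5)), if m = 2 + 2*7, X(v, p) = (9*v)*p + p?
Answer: 123744/37 ≈ 3344.4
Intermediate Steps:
G(z, D) = -36/37 (G(z, D) = 4/(-4 + 1/(-9)) = 4/(-4 - 1/9) = 4/(-37/9) = 4*(-9/37) = -36/37)
X(v, p) = p + 9*p*v (X(v, p) = 9*p*v + p = p + 9*p*v)
m = 16 (m = 2 + 14 = 16)
m*(X(-4, Z(-1)) + G(-5, -5)) = 16*((6/(-1))*(1 + 9*(-4)) - 36/37) = 16*((6*(-1))*(1 - 36) - 36/37) = 16*(-6*(-35) - 36/37) = 16*(210 - 36/37) = 16*(7734/37) = 123744/37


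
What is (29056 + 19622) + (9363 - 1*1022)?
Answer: 57019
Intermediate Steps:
(29056 + 19622) + (9363 - 1*1022) = 48678 + (9363 - 1022) = 48678 + 8341 = 57019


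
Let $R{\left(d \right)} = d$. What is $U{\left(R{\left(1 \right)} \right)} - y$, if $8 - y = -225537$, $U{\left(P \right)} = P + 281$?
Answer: $-225263$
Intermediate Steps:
$U{\left(P \right)} = 281 + P$
$y = 225545$ ($y = 8 - -225537 = 8 + 225537 = 225545$)
$U{\left(R{\left(1 \right)} \right)} - y = \left(281 + 1\right) - 225545 = 282 - 225545 = -225263$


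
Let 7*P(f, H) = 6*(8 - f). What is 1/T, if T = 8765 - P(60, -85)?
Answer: 7/61667 ≈ 0.00011351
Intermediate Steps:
P(f, H) = 48/7 - 6*f/7 (P(f, H) = (6*(8 - f))/7 = (48 - 6*f)/7 = 48/7 - 6*f/7)
T = 61667/7 (T = 8765 - (48/7 - 6/7*60) = 8765 - (48/7 - 360/7) = 8765 - 1*(-312/7) = 8765 + 312/7 = 61667/7 ≈ 8809.6)
1/T = 1/(61667/7) = 7/61667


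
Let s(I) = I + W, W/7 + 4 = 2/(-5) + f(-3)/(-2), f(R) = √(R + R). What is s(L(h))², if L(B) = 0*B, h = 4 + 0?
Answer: 43757/50 + 1078*I*√6/5 ≈ 875.14 + 528.11*I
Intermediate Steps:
f(R) = √2*√R (f(R) = √(2*R) = √2*√R)
W = -154/5 - 7*I*√6/2 (W = -28 + 7*(2/(-5) + (√2*√(-3))/(-2)) = -28 + 7*(2*(-⅕) + (√2*(I*√3))*(-½)) = -28 + 7*(-⅖ + (I*√6)*(-½)) = -28 + 7*(-⅖ - I*√6/2) = -28 + (-14/5 - 7*I*√6/2) = -154/5 - 7*I*√6/2 ≈ -30.8 - 8.5732*I)
h = 4
L(B) = 0
s(I) = -154/5 + I - 7*I*√6/2 (s(I) = I + (-154/5 - 7*I*√6/2) = -154/5 + I - 7*I*√6/2)
s(L(h))² = (-154/5 + 0 - 7*I*√6/2)² = (-154/5 - 7*I*√6/2)²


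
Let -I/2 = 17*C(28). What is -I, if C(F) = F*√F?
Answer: 1904*√7 ≈ 5037.5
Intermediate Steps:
C(F) = F^(3/2)
I = -1904*√7 (I = -34*28^(3/2) = -34*56*√7 = -1904*√7 ≈ -5037.5)
-I = -(-1904)*√7 = 1904*√7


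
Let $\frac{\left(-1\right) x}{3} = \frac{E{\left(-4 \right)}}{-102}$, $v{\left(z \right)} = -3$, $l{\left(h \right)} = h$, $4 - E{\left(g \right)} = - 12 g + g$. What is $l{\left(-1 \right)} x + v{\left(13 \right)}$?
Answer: $- \frac{31}{17} \approx -1.8235$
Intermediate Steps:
$E{\left(g \right)} = 4 + 11 g$ ($E{\left(g \right)} = 4 - \left(- 12 g + g\right) = 4 - - 11 g = 4 + 11 g$)
$x = - \frac{20}{17}$ ($x = - 3 \frac{4 + 11 \left(-4\right)}{-102} = - 3 \left(4 - 44\right) \left(- \frac{1}{102}\right) = - 3 \left(\left(-40\right) \left(- \frac{1}{102}\right)\right) = \left(-3\right) \frac{20}{51} = - \frac{20}{17} \approx -1.1765$)
$l{\left(-1 \right)} x + v{\left(13 \right)} = \left(-1\right) \left(- \frac{20}{17}\right) - 3 = \frac{20}{17} - 3 = - \frac{31}{17}$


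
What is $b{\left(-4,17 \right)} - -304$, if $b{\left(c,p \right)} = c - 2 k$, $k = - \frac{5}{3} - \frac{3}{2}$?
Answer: $\frac{919}{3} \approx 306.33$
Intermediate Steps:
$k = - \frac{19}{6}$ ($k = \left(-5\right) \frac{1}{3} - \frac{3}{2} = - \frac{5}{3} - \frac{3}{2} = - \frac{19}{6} \approx -3.1667$)
$b{\left(c,p \right)} = \frac{19}{3} + c$ ($b{\left(c,p \right)} = c - - \frac{19}{3} = c + \frac{19}{3} = \frac{19}{3} + c$)
$b{\left(-4,17 \right)} - -304 = \left(\frac{19}{3} - 4\right) - -304 = \frac{7}{3} + 304 = \frac{919}{3}$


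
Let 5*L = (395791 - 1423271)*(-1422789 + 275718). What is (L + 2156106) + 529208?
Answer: 235721187530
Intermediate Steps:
L = 235718502216 (L = ((395791 - 1423271)*(-1422789 + 275718))/5 = (-1027480*(-1147071))/5 = (⅕)*1178592511080 = 235718502216)
(L + 2156106) + 529208 = (235718502216 + 2156106) + 529208 = 235720658322 + 529208 = 235721187530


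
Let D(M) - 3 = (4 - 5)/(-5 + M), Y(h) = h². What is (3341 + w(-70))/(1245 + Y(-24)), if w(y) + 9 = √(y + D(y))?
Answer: 3332/1821 + 4*I*√942/27315 ≈ 1.8298 + 0.0044945*I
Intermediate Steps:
D(M) = 3 - 1/(-5 + M) (D(M) = 3 + (4 - 5)/(-5 + M) = 3 - 1/(-5 + M))
w(y) = -9 + √(y + (-16 + 3*y)/(-5 + y))
(3341 + w(-70))/(1245 + Y(-24)) = (3341 + (-9 + √((-16 + (-70)² - 2*(-70))/(-5 - 70))))/(1245 + (-24)²) = (3341 + (-9 + √((-16 + 4900 + 140)/(-75))))/(1245 + 576) = (3341 + (-9 + √(-1/75*5024)))/1821 = (3341 + (-9 + √(-5024/75)))*(1/1821) = (3341 + (-9 + 4*I*√942/15))*(1/1821) = (3332 + 4*I*√942/15)*(1/1821) = 3332/1821 + 4*I*√942/27315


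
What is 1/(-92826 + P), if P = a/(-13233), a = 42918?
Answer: -4411/409469792 ≈ -1.0772e-5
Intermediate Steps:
P = -14306/4411 (P = 42918/(-13233) = 42918*(-1/13233) = -14306/4411 ≈ -3.2433)
1/(-92826 + P) = 1/(-92826 - 14306/4411) = 1/(-409469792/4411) = -4411/409469792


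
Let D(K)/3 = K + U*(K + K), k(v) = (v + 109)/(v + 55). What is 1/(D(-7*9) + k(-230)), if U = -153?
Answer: 175/10087996 ≈ 1.7347e-5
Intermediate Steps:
k(v) = (109 + v)/(55 + v)
D(K) = -915*K (D(K) = 3*(K - 153*(K + K)) = 3*(K - 306*K) = 3*(-305*K) = -915*K)
1/(D(-7*9) + k(-230)) = 1/(-(-6405)*9 + (109 - 230)/(55 - 230)) = 1/(-915*(-63) - 121/(-175)) = 1/(57645 - 1/175*(-121)) = 1/(57645 + 121/175) = 1/(10087996/175) = 175/10087996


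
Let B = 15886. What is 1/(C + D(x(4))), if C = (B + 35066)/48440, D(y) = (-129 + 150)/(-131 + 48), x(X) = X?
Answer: 502565/401472 ≈ 1.2518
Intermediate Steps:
D(y) = -21/83 (D(y) = 21/(-83) = 21*(-1/83) = -21/83)
C = 6369/6055 (C = (15886 + 35066)/48440 = 50952*(1/48440) = 6369/6055 ≈ 1.0519)
1/(C + D(x(4))) = 1/(6369/6055 - 21/83) = 1/(401472/502565) = 502565/401472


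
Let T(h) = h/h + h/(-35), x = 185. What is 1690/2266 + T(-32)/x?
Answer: 5547286/7336175 ≈ 0.75616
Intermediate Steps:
T(h) = 1 - h/35 (T(h) = 1 + h*(-1/35) = 1 - h/35)
1690/2266 + T(-32)/x = 1690/2266 + (1 - 1/35*(-32))/185 = 1690*(1/2266) + (1 + 32/35)*(1/185) = 845/1133 + (67/35)*(1/185) = 845/1133 + 67/6475 = 5547286/7336175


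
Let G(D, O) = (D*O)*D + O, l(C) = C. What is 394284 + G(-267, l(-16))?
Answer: -746356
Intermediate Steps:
G(D, O) = O + O*D**2 (G(D, O) = O*D**2 + O = O + O*D**2)
394284 + G(-267, l(-16)) = 394284 - 16*(1 + (-267)**2) = 394284 - 16*(1 + 71289) = 394284 - 16*71290 = 394284 - 1140640 = -746356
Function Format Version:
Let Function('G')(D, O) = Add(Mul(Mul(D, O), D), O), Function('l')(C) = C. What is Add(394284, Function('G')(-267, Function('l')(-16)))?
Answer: -746356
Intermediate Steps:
Function('G')(D, O) = Add(O, Mul(O, Pow(D, 2))) (Function('G')(D, O) = Add(Mul(O, Pow(D, 2)), O) = Add(O, Mul(O, Pow(D, 2))))
Add(394284, Function('G')(-267, Function('l')(-16))) = Add(394284, Mul(-16, Add(1, Pow(-267, 2)))) = Add(394284, Mul(-16, Add(1, 71289))) = Add(394284, Mul(-16, 71290)) = Add(394284, -1140640) = -746356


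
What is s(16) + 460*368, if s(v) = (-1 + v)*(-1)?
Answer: 169265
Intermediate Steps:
s(v) = 1 - v
s(16) + 460*368 = (1 - 1*16) + 460*368 = (1 - 16) + 169280 = -15 + 169280 = 169265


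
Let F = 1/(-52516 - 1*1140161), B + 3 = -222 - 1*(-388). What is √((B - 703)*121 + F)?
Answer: 7*I*√1896831436276113/1192677 ≈ 255.62*I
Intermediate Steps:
B = 163 (B = -3 + (-222 - 1*(-388)) = -3 + (-222 + 388) = -3 + 166 = 163)
F = -1/1192677 (F = 1/(-52516 - 1140161) = 1/(-1192677) = -1/1192677 ≈ -8.3845e-7)
√((B - 703)*121 + F) = √((163 - 703)*121 - 1/1192677) = √(-540*121 - 1/1192677) = √(-65340 - 1/1192677) = √(-77929515181/1192677) = 7*I*√1896831436276113/1192677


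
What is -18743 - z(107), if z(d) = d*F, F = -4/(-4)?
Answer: -18850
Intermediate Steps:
F = 1 (F = -4*(-¼) = 1)
z(d) = d (z(d) = d*1 = d)
-18743 - z(107) = -18743 - 1*107 = -18743 - 107 = -18850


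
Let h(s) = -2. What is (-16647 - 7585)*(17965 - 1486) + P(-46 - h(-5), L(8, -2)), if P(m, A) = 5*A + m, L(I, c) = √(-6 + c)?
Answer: -399319172 + 10*I*√2 ≈ -3.9932e+8 + 14.142*I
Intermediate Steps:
P(m, A) = m + 5*A
(-16647 - 7585)*(17965 - 1486) + P(-46 - h(-5), L(8, -2)) = (-16647 - 7585)*(17965 - 1486) + ((-46 - 1*(-2)) + 5*√(-6 - 2)) = -24232*16479 + ((-46 + 2) + 5*√(-8)) = -399319128 + (-44 + 5*(2*I*√2)) = -399319128 + (-44 + 10*I*√2) = -399319172 + 10*I*√2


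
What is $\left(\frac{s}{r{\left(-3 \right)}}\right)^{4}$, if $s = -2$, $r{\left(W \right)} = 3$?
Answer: $\frac{16}{81} \approx 0.19753$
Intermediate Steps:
$\left(\frac{s}{r{\left(-3 \right)}}\right)^{4} = \left(- \frac{2}{3}\right)^{4} = \frac{16}{81}$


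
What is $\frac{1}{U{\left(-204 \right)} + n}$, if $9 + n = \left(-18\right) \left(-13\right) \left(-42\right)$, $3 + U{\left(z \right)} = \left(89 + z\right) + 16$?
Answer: $- \frac{1}{9939} \approx -0.00010061$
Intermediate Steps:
$U{\left(z \right)} = 102 + z$ ($U{\left(z \right)} = -3 + \left(\left(89 + z\right) + 16\right) = -3 + \left(105 + z\right) = 102 + z$)
$n = -9837$ ($n = -9 + \left(-18\right) \left(-13\right) \left(-42\right) = -9 + 234 \left(-42\right) = -9 - 9828 = -9837$)
$\frac{1}{U{\left(-204 \right)} + n} = \frac{1}{\left(102 - 204\right) - 9837} = \frac{1}{-102 - 9837} = \frac{1}{-9939} = - \frac{1}{9939}$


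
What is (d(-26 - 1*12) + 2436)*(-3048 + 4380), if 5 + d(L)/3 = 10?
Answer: 3264732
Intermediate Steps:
d(L) = 15 (d(L) = -15 + 3*10 = -15 + 30 = 15)
(d(-26 - 1*12) + 2436)*(-3048 + 4380) = (15 + 2436)*(-3048 + 4380) = 2451*1332 = 3264732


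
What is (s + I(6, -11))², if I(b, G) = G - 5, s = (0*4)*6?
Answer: 256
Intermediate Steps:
s = 0 (s = 0*6 = 0)
I(b, G) = -5 + G
(s + I(6, -11))² = (0 + (-5 - 11))² = (0 - 16)² = (-16)² = 256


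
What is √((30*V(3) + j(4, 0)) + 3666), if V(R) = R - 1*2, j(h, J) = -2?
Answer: √3694 ≈ 60.778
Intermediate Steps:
V(R) = -2 + R (V(R) = R - 2 = -2 + R)
√((30*V(3) + j(4, 0)) + 3666) = √((30*(-2 + 3) - 2) + 3666) = √((30*1 - 2) + 3666) = √((30 - 2) + 3666) = √(28 + 3666) = √3694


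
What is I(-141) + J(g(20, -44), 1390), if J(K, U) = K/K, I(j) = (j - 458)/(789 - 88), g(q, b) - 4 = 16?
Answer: 102/701 ≈ 0.14551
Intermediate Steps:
g(q, b) = 20 (g(q, b) = 4 + 16 = 20)
I(j) = -458/701 + j/701 (I(j) = (-458 + j)/701 = (-458 + j)*(1/701) = -458/701 + j/701)
J(K, U) = 1
I(-141) + J(g(20, -44), 1390) = (-458/701 + (1/701)*(-141)) + 1 = (-458/701 - 141/701) + 1 = -599/701 + 1 = 102/701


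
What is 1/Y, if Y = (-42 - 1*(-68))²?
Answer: 1/676 ≈ 0.0014793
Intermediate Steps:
Y = 676 (Y = (-42 + 68)² = 26² = 676)
1/Y = 1/676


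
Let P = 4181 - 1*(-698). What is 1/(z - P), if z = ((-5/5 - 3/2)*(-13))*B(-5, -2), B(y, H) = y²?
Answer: -2/8133 ≈ -0.00024591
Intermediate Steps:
P = 4879 (P = 4181 + 698 = 4879)
z = 1625/2 (z = ((-5/5 - 3/2)*(-13))*(-5)² = ((-5*⅕ - 3*½)*(-13))*25 = ((-1 - 3/2)*(-13))*25 = -5/2*(-13)*25 = (65/2)*25 = 1625/2 ≈ 812.50)
1/(z - P) = 1/(1625/2 - 1*4879) = 1/(1625/2 - 4879) = 1/(-8133/2) = -2/8133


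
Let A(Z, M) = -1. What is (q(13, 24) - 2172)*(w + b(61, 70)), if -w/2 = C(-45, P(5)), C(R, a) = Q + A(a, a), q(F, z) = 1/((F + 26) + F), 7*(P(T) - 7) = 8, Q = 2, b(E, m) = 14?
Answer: -338829/13 ≈ -26064.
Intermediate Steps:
P(T) = 57/7 (P(T) = 7 + (⅐)*8 = 7 + 8/7 = 57/7)
q(F, z) = 1/(26 + 2*F) (q(F, z) = 1/((26 + F) + F) = 1/(26 + 2*F))
C(R, a) = 1 (C(R, a) = 2 - 1 = 1)
w = -2 (w = -2*1 = -2)
(q(13, 24) - 2172)*(w + b(61, 70)) = (1/(2*(13 + 13)) - 2172)*(-2 + 14) = ((½)/26 - 2172)*12 = ((½)*(1/26) - 2172)*12 = (1/52 - 2172)*12 = -112943/52*12 = -338829/13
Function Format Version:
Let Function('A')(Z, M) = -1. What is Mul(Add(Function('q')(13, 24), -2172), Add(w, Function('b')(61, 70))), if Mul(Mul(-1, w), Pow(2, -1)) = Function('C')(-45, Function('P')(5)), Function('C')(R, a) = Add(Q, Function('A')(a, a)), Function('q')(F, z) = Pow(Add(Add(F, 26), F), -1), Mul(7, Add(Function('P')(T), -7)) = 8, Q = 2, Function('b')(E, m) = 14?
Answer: Rational(-338829, 13) ≈ -26064.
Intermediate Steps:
Function('P')(T) = Rational(57, 7) (Function('P')(T) = Add(7, Mul(Rational(1, 7), 8)) = Add(7, Rational(8, 7)) = Rational(57, 7))
Function('q')(F, z) = Pow(Add(26, Mul(2, F)), -1) (Function('q')(F, z) = Pow(Add(Add(26, F), F), -1) = Pow(Add(26, Mul(2, F)), -1))
Function('C')(R, a) = 1 (Function('C')(R, a) = Add(2, -1) = 1)
w = -2 (w = Mul(-2, 1) = -2)
Mul(Add(Function('q')(13, 24), -2172), Add(w, Function('b')(61, 70))) = Mul(Add(Mul(Rational(1, 2), Pow(Add(13, 13), -1)), -2172), Add(-2, 14)) = Mul(Add(Mul(Rational(1, 2), Pow(26, -1)), -2172), 12) = Mul(Add(Mul(Rational(1, 2), Rational(1, 26)), -2172), 12) = Mul(Add(Rational(1, 52), -2172), 12) = Mul(Rational(-112943, 52), 12) = Rational(-338829, 13)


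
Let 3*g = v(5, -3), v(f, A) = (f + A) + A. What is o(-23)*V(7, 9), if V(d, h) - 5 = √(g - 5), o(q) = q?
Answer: -115 - 92*I*√3/3 ≈ -115.0 - 53.116*I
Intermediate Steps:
v(f, A) = f + 2*A (v(f, A) = (A + f) + A = f + 2*A)
g = -⅓ (g = (5 + 2*(-3))/3 = (5 - 6)/3 = (⅓)*(-1) = -⅓ ≈ -0.33333)
V(d, h) = 5 + 4*I*√3/3 (V(d, h) = 5 + √(-⅓ - 5) = 5 + √(-16/3) = 5 + 4*I*√3/3)
o(-23)*V(7, 9) = -23*(5 + 4*I*√3/3) = -115 - 92*I*√3/3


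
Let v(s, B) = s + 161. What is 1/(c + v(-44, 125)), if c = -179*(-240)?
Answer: 1/43077 ≈ 2.3214e-5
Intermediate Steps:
v(s, B) = 161 + s
c = 42960
1/(c + v(-44, 125)) = 1/(42960 + (161 - 44)) = 1/(42960 + 117) = 1/43077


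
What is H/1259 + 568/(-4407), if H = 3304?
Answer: 13845616/5548413 ≈ 2.4954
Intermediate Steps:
H/1259 + 568/(-4407) = 3304/1259 + 568/(-4407) = 3304*(1/1259) + 568*(-1/4407) = 3304/1259 - 568/4407 = 13845616/5548413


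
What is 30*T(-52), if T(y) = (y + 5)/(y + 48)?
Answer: 705/2 ≈ 352.50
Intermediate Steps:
T(y) = (5 + y)/(48 + y)
30*T(-52) = 30*((5 - 52)/(48 - 52)) = 30*(-47/(-4)) = 30*(-¼*(-47)) = 30*(47/4) = 705/2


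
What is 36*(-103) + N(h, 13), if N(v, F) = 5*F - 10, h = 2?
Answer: -3653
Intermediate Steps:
N(v, F) = -10 + 5*F
36*(-103) + N(h, 13) = 36*(-103) + (-10 + 5*13) = -3708 + (-10 + 65) = -3708 + 55 = -3653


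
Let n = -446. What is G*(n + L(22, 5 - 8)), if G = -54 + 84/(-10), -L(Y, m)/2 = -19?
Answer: 127296/5 ≈ 25459.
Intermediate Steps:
L(Y, m) = 38 (L(Y, m) = -2*(-19) = 38)
G = -312/5 (G = -54 + 84*(-⅒) = -54 - 42/5 = -312/5 ≈ -62.400)
G*(n + L(22, 5 - 8)) = -312*(-446 + 38)/5 = -312/5*(-408) = 127296/5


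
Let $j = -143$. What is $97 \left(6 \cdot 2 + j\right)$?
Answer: $-12707$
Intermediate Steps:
$97 \left(6 \cdot 2 + j\right) = 97 \left(6 \cdot 2 - 143\right) = 97 \left(12 - 143\right) = 97 \left(-131\right) = -12707$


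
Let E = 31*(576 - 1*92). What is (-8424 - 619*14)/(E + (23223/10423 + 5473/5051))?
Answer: -449864966285/395041762872 ≈ -1.1388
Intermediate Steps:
E = 15004 (E = 31*(576 - 92) = 31*484 = 15004)
(-8424 - 619*14)/(E + (23223/10423 + 5473/5051)) = (-8424 - 619*14)/(15004 + (23223/10423 + 5473/5051)) = (-8424 - 8666)/(15004 + (23223*(1/10423) + 5473*(1/5051))) = -17090/(15004 + (23223/10423 + 5473/5051)) = -17090/(15004 + 174344452/52646573) = -17090/790083525744/52646573 = -17090*52646573/790083525744 = -449864966285/395041762872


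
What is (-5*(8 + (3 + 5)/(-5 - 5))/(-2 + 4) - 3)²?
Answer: 441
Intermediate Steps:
(-5*(8 + (3 + 5)/(-5 - 5))/(-2 + 4) - 3)² = (-5*(8 + 8/(-10))/2 - 3)² = (-5*(8 + 8*(-⅒))/2 - 3)² = (-5*(8 - ⅘)/2 - 3)² = (-36/2 - 3)² = (-5*18/5 - 3)² = (-18 - 3)² = (-21)² = 441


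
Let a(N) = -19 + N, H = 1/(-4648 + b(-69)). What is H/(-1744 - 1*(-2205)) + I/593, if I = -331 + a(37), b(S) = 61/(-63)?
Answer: -42261292664/80066851105 ≈ -0.52783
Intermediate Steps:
b(S) = -61/63 (b(S) = 61*(-1/63) = -61/63)
H = -63/292885 (H = 1/(-4648 - 61/63) = 1/(-292885/63) = -63/292885 ≈ -0.00021510)
I = -313 (I = -331 + (-19 + 37) = -331 + 18 = -313)
H/(-1744 - 1*(-2205)) + I/593 = -63/(292885*(-1744 - 1*(-2205))) - 313/593 = -63/(292885*(-1744 + 2205)) - 313*1/593 = -63/292885/461 - 313/593 = -63/292885*1/461 - 313/593 = -63/135019985 - 313/593 = -42261292664/80066851105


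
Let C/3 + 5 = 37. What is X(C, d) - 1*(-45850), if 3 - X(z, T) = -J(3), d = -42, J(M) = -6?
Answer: 45847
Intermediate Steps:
C = 96 (C = -15 + 3*37 = -15 + 111 = 96)
X(z, T) = -3 (X(z, T) = 3 - (-1)*(-6) = 3 - 1*6 = 3 - 6 = -3)
X(C, d) - 1*(-45850) = -3 - 1*(-45850) = -3 + 45850 = 45847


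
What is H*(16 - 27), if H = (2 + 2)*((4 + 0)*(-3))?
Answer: 528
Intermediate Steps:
H = -48 (H = 4*(4*(-3)) = 4*(-12) = -48)
H*(16 - 27) = -48*(16 - 27) = -48*(-11) = 528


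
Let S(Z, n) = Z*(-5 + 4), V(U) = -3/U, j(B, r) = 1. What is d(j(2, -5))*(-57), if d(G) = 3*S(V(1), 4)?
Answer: -513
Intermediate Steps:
S(Z, n) = -Z (S(Z, n) = Z*(-1) = -Z)
d(G) = 9 (d(G) = 3*(-(-3)/1) = 3*(-(-3)) = 3*(-1*(-3)) = 3*3 = 9)
d(j(2, -5))*(-57) = 9*(-57) = -513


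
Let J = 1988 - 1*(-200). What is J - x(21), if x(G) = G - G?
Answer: 2188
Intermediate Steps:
J = 2188 (J = 1988 + 200 = 2188)
x(G) = 0
J - x(21) = 2188 - 1*0 = 2188 + 0 = 2188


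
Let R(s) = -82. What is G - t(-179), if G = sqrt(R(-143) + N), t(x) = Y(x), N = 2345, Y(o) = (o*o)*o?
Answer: 5735339 + sqrt(2263) ≈ 5.7354e+6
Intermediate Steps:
Y(o) = o**3 (Y(o) = o**2*o = o**3)
t(x) = x**3
G = sqrt(2263) (G = sqrt(-82 + 2345) = sqrt(2263) ≈ 47.571)
G - t(-179) = sqrt(2263) - 1*(-179)**3 = sqrt(2263) - 1*(-5735339) = sqrt(2263) + 5735339 = 5735339 + sqrt(2263)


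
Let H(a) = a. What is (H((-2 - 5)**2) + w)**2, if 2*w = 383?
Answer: 231361/4 ≈ 57840.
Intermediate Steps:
w = 383/2 (w = (1/2)*383 = 383/2 ≈ 191.50)
(H((-2 - 5)**2) + w)**2 = ((-2 - 5)**2 + 383/2)**2 = ((-7)**2 + 383/2)**2 = (49 + 383/2)**2 = (481/2)**2 = 231361/4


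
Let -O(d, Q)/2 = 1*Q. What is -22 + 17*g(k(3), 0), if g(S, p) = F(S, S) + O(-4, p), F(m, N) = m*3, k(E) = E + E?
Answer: 284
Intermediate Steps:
O(d, Q) = -2*Q
k(E) = 2*E
F(m, N) = 3*m
g(S, p) = -2*p + 3*S (g(S, p) = 3*S - 2*p = -2*p + 3*S)
-22 + 17*g(k(3), 0) = -22 + 17*(-2*0 + 3*(2*3)) = -22 + 17*(0 + 3*6) = -22 + 17*(0 + 18) = -22 + 17*18 = -22 + 306 = 284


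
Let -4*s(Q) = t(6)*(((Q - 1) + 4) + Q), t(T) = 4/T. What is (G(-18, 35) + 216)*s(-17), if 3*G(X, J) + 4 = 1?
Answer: 6665/6 ≈ 1110.8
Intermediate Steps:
G(X, J) = -1 (G(X, J) = -4/3 + (⅓)*1 = -4/3 + ⅓ = -1)
s(Q) = -½ - Q/3 (s(Q) = -4/6*(((Q - 1) + 4) + Q)/4 = -4*(⅙)*(((-1 + Q) + 4) + Q)/4 = -((3 + Q) + Q)/6 = -(3 + 2*Q)/6 = -(2 + 4*Q/3)/4 = -½ - Q/3)
(G(-18, 35) + 216)*s(-17) = (-1 + 216)*(-½ - ⅓*(-17)) = 215*(-½ + 17/3) = 215*(31/6) = 6665/6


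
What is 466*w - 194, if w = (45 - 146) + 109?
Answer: 3534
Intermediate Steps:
w = 8 (w = -101 + 109 = 8)
466*w - 194 = 466*8 - 194 = 3728 - 194 = 3534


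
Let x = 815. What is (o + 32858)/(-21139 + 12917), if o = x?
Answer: -33673/8222 ≈ -4.0955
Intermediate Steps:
o = 815
(o + 32858)/(-21139 + 12917) = (815 + 32858)/(-21139 + 12917) = 33673/(-8222) = 33673*(-1/8222) = -33673/8222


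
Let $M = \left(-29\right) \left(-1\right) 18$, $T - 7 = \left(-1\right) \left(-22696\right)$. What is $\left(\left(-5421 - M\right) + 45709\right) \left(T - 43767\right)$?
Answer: $-837631024$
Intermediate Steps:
$T = 22703$ ($T = 7 - -22696 = 7 + 22696 = 22703$)
$M = 522$ ($M = 29 \cdot 18 = 522$)
$\left(\left(-5421 - M\right) + 45709\right) \left(T - 43767\right) = \left(\left(-5421 - 522\right) + 45709\right) \left(22703 - 43767\right) = \left(\left(-5421 - 522\right) + 45709\right) \left(-21064\right) = \left(-5943 + 45709\right) \left(-21064\right) = 39766 \left(-21064\right) = -837631024$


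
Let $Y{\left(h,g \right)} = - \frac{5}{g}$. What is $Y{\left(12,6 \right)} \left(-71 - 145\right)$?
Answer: $180$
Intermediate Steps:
$Y{\left(12,6 \right)} \left(-71 - 145\right) = - \frac{5}{6} \left(-71 - 145\right) = \left(-5\right) \frac{1}{6} \left(-216\right) = \left(- \frac{5}{6}\right) \left(-216\right) = 180$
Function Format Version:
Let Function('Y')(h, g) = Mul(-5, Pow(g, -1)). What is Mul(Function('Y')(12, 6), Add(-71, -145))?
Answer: 180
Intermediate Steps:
Mul(Function('Y')(12, 6), Add(-71, -145)) = Mul(Mul(-5, Pow(6, -1)), Add(-71, -145)) = Mul(Mul(-5, Rational(1, 6)), -216) = Mul(Rational(-5, 6), -216) = 180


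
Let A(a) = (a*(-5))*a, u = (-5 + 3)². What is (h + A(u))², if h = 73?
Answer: 49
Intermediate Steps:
u = 4 (u = (-2)² = 4)
A(a) = -5*a² (A(a) = (-5*a)*a = -5*a²)
(h + A(u))² = (73 - 5*4²)² = (73 - 5*16)² = (73 - 80)² = (-7)² = 49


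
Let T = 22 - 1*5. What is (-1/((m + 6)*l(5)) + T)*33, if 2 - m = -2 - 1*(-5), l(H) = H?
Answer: 13992/25 ≈ 559.68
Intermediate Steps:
m = -1 (m = 2 - (-2 - 1*(-5)) = 2 - (-2 + 5) = 2 - 1*3 = 2 - 3 = -1)
T = 17 (T = 22 - 5 = 17)
(-1/((m + 6)*l(5)) + T)*33 = (-1/((-1 + 6)*5) + 17)*33 = (-1/(5*5) + 17)*33 = (-1/25 + 17)*33 = (424/25)*33 = 13992/25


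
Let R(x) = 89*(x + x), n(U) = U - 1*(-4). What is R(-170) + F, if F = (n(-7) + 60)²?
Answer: -27011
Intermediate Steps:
n(U) = 4 + U (n(U) = U + 4 = 4 + U)
R(x) = 178*x (R(x) = 89*(2*x) = 178*x)
F = 3249 (F = ((4 - 7) + 60)² = (-3 + 60)² = 57² = 3249)
R(-170) + F = 178*(-170) + 3249 = -30260 + 3249 = -27011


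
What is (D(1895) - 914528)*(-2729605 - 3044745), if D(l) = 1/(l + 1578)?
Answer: 18340234914592050/3473 ≈ 5.2808e+12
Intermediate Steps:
D(l) = 1/(1578 + l)
(D(1895) - 914528)*(-2729605 - 3044745) = (1/(1578 + 1895) - 914528)*(-2729605 - 3044745) = (1/3473 - 914528)*(-5774350) = -3176155743/3473*(-5774350) = 18340234914592050/3473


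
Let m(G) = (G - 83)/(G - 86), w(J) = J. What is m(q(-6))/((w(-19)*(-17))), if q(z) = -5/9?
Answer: 752/251617 ≈ 0.0029887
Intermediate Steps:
q(z) = -5/9 (q(z) = -5*1/9 = -5/9)
m(G) = (-83 + G)/(-86 + G)
m(q(-6))/((w(-19)*(-17))) = ((-83 - 5/9)/(-86 - 5/9))/((-19*(-17))) = (-752/9/(-779/9))/323 = -9/779*(-752/9)*(1/323) = (752/779)*(1/323) = 752/251617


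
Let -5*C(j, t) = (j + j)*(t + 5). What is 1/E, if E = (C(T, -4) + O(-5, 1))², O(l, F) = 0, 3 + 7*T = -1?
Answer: 1225/64 ≈ 19.141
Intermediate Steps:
T = -4/7 (T = -3/7 + (⅐)*(-1) = -3/7 - ⅐ = -4/7 ≈ -0.57143)
C(j, t) = -2*j*(5 + t)/5 (C(j, t) = -(j + j)*(t + 5)/5 = -2*j*(5 + t)/5)
E = 64/1225 (E = (-⅖*(-4/7)*(5 - 4) + 0)² = (-⅖*(-4/7)*1 + 0)² = (8/35 + 0)² = (8/35)² = 64/1225 ≈ 0.052245)
1/E = 1/(64/1225) = 1225/64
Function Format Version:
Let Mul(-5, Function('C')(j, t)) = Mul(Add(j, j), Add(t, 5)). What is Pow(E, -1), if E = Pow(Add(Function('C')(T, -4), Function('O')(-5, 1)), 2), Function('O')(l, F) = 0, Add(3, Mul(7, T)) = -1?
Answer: Rational(1225, 64) ≈ 19.141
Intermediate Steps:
T = Rational(-4, 7) (T = Add(Rational(-3, 7), Mul(Rational(1, 7), -1)) = Add(Rational(-3, 7), Rational(-1, 7)) = Rational(-4, 7) ≈ -0.57143)
Function('C')(j, t) = Mul(Rational(-2, 5), j, Add(5, t)) (Function('C')(j, t) = Mul(Rational(-1, 5), Mul(Add(j, j), Add(t, 5))) = Mul(Rational(-1, 5), Mul(Mul(2, j), Add(5, t))) = Mul(Rational(-1, 5), Mul(2, j, Add(5, t))) = Mul(Rational(-2, 5), j, Add(5, t)))
E = Rational(64, 1225) (E = Pow(Add(Mul(Rational(-2, 5), Rational(-4, 7), Add(5, -4)), 0), 2) = Pow(Add(Mul(Rational(-2, 5), Rational(-4, 7), 1), 0), 2) = Pow(Add(Rational(8, 35), 0), 2) = Pow(Rational(8, 35), 2) = Rational(64, 1225) ≈ 0.052245)
Pow(E, -1) = Pow(Rational(64, 1225), -1) = Rational(1225, 64)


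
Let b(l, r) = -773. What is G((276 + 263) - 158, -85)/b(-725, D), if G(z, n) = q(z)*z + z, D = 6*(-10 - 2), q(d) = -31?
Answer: 11430/773 ≈ 14.787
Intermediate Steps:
D = -72 (D = 6*(-12) = -72)
G(z, n) = -30*z (G(z, n) = -31*z + z = -30*z)
G((276 + 263) - 158, -85)/b(-725, D) = -30*((276 + 263) - 158)/(-773) = -30*(539 - 158)*(-1/773) = -30*381*(-1/773) = -11430*(-1/773) = 11430/773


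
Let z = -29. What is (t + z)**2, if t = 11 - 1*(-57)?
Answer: 1521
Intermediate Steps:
t = 68 (t = 11 + 57 = 68)
(t + z)**2 = (68 - 29)**2 = 39**2 = 1521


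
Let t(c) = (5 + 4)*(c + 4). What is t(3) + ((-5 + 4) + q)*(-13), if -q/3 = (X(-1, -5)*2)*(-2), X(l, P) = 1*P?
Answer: 856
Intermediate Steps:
X(l, P) = P
t(c) = 36 + 9*c (t(c) = 9*(4 + c) = 36 + 9*c)
q = -60 (q = -3*(-5*2)*(-2) = -(-30)*(-2) = -3*20 = -60)
t(3) + ((-5 + 4) + q)*(-13) = (36 + 9*3) + ((-5 + 4) - 60)*(-13) = (36 + 27) + (-1 - 60)*(-13) = 63 - 61*(-13) = 63 + 793 = 856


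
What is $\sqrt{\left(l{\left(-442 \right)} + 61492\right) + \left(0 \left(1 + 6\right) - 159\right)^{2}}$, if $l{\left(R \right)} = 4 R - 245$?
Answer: $2 \sqrt{21190} \approx 291.14$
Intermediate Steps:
$l{\left(R \right)} = -245 + 4 R$ ($l{\left(R \right)} = 4 R - 245 = -245 + 4 R$)
$\sqrt{\left(l{\left(-442 \right)} + 61492\right) + \left(0 \left(1 + 6\right) - 159\right)^{2}} = \sqrt{\left(\left(-245 + 4 \left(-442\right)\right) + 61492\right) + \left(0 \left(1 + 6\right) - 159\right)^{2}} = \sqrt{\left(\left(-245 - 1768\right) + 61492\right) + \left(0 \cdot 7 - 159\right)^{2}} = \sqrt{\left(-2013 + 61492\right) + \left(0 - 159\right)^{2}} = \sqrt{59479 + \left(-159\right)^{2}} = \sqrt{59479 + 25281} = \sqrt{84760} = 2 \sqrt{21190}$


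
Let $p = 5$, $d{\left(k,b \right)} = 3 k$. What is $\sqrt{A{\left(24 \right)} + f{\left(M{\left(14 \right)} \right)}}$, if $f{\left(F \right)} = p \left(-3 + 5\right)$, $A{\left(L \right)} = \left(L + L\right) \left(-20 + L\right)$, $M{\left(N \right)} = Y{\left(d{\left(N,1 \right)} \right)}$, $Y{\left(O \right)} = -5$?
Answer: $\sqrt{202} \approx 14.213$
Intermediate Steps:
$M{\left(N \right)} = -5$
$A{\left(L \right)} = 2 L \left(-20 + L\right)$
$f{\left(F \right)} = 10$ ($f{\left(F \right)} = 5 \left(-3 + 5\right) = 5 \cdot 2 = 10$)
$\sqrt{A{\left(24 \right)} + f{\left(M{\left(14 \right)} \right)}} = \sqrt{2 \cdot 24 \left(-20 + 24\right) + 10} = \sqrt{2 \cdot 24 \cdot 4 + 10} = \sqrt{192 + 10} = \sqrt{202}$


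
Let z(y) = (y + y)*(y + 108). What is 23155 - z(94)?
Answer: -14821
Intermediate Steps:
z(y) = 2*y*(108 + y) (z(y) = (2*y)*(108 + y) = 2*y*(108 + y))
23155 - z(94) = 23155 - 2*94*(108 + 94) = 23155 - 2*94*202 = 23155 - 1*37976 = 23155 - 37976 = -14821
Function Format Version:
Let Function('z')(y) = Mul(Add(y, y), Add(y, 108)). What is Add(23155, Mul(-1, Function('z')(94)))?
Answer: -14821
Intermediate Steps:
Function('z')(y) = Mul(2, y, Add(108, y)) (Function('z')(y) = Mul(Mul(2, y), Add(108, y)) = Mul(2, y, Add(108, y)))
Add(23155, Mul(-1, Function('z')(94))) = Add(23155, Mul(-1, Mul(2, 94, Add(108, 94)))) = Add(23155, Mul(-1, Mul(2, 94, 202))) = Add(23155, Mul(-1, 37976)) = Add(23155, -37976) = -14821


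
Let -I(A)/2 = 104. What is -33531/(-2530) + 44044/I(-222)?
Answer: -1004393/5060 ≈ -198.50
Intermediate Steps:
I(A) = -208 (I(A) = -2*104 = -208)
-33531/(-2530) + 44044/I(-222) = -33531/(-2530) + 44044/(-208) = -33531*(-1/2530) + 44044*(-1/208) = 33531/2530 - 847/4 = -1004393/5060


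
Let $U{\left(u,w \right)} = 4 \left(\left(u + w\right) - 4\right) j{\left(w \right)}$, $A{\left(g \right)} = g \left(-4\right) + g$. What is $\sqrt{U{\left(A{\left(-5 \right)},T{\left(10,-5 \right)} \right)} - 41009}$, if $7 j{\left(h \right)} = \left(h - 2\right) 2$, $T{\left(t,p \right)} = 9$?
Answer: $i \sqrt{40849} \approx 202.11 i$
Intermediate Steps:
$j{\left(h \right)} = - \frac{4}{7} + \frac{2 h}{7}$ ($j{\left(h \right)} = \frac{\left(h - 2\right) 2}{7} = \frac{\left(-2 + h\right) 2}{7} = \frac{-4 + 2 h}{7} = - \frac{4}{7} + \frac{2 h}{7}$)
$A{\left(g \right)} = - 3 g$ ($A{\left(g \right)} = - 4 g + g = - 3 g$)
$U{\left(u,w \right)} = \left(- \frac{4}{7} + \frac{2 w}{7}\right) \left(-16 + 4 u + 4 w\right)$ ($U{\left(u,w \right)} = 4 \left(\left(u + w\right) - 4\right) \left(- \frac{4}{7} + \frac{2 w}{7}\right) = 4 \left(-4 + u + w\right) \left(- \frac{4}{7} + \frac{2 w}{7}\right) = \left(-16 + 4 u + 4 w\right) \left(- \frac{4}{7} + \frac{2 w}{7}\right) = \left(- \frac{4}{7} + \frac{2 w}{7}\right) \left(-16 + 4 u + 4 w\right)$)
$\sqrt{U{\left(A{\left(-5 \right)},T{\left(10,-5 \right)} \right)} - 41009} = \sqrt{\frac{8 \left(-2 + 9\right) \left(-4 - -15 + 9\right)}{7} - 41009} = \sqrt{\frac{8}{7} \cdot 7 \left(-4 + 15 + 9\right) - 41009} = \sqrt{\frac{8}{7} \cdot 7 \cdot 20 - 41009} = \sqrt{160 - 41009} = \sqrt{-40849} = i \sqrt{40849}$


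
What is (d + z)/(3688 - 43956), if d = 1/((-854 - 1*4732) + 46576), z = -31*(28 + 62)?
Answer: 114362099/1650585320 ≈ 0.069286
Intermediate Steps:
z = -2790 (z = -31*90 = -2790)
d = 1/40990 (d = 1/((-854 - 4732) + 46576) = 1/(-5586 + 46576) = 1/40990 ≈ 2.4396e-5)
(d + z)/(3688 - 43956) = (1/40990 - 2790)/(3688 - 43956) = -114362099/40990/(-40268) = -114362099/40990*(-1/40268) = 114362099/1650585320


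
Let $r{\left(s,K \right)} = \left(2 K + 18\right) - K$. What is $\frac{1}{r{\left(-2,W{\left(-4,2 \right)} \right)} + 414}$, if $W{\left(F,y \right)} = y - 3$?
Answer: $\frac{1}{431} \approx 0.0023202$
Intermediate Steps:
$W{\left(F,y \right)} = -3 + y$
$r{\left(s,K \right)} = 18 + K$ ($r{\left(s,K \right)} = \left(18 + 2 K\right) - K = 18 + K$)
$\frac{1}{r{\left(-2,W{\left(-4,2 \right)} \right)} + 414} = \frac{1}{\left(18 + \left(-3 + 2\right)\right) + 414} = \frac{1}{\left(18 - 1\right) + 414} = \frac{1}{17 + 414} = \frac{1}{431}$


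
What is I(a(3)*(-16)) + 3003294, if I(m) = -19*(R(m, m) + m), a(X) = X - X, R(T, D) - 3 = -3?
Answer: 3003294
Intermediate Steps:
R(T, D) = 0 (R(T, D) = 3 - 3 = 0)
a(X) = 0
I(m) = -19*m (I(m) = -19*(0 + m) = -19*m)
I(a(3)*(-16)) + 3003294 = -0*(-16) + 3003294 = -19*0 + 3003294 = 0 + 3003294 = 3003294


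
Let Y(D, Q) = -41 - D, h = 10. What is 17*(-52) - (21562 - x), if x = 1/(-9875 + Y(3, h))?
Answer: -222641875/9919 ≈ -22446.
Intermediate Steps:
x = -1/9919 (x = 1/(-9875 + (-41 - 1*3)) = 1/(-9875 + (-41 - 3)) = 1/(-9875 - 44) = 1/(-9919) = -1/9919 ≈ -0.00010082)
17*(-52) - (21562 - x) = 17*(-52) - (21562 - 1*(-1/9919)) = -884 - (21562 + 1/9919) = -884 - 1*213873479/9919 = -884 - 213873479/9919 = -222641875/9919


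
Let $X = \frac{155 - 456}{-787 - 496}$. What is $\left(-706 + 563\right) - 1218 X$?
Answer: $- \frac{550087}{1283} \approx -428.75$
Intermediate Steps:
$X = \frac{301}{1283}$ ($X = - \frac{301}{-1283} = \left(-301\right) \left(- \frac{1}{1283}\right) = \frac{301}{1283} \approx 0.23461$)
$\left(-706 + 563\right) - 1218 X = \left(-706 + 563\right) - \frac{366618}{1283} = -143 - \frac{366618}{1283} = - \frac{550087}{1283}$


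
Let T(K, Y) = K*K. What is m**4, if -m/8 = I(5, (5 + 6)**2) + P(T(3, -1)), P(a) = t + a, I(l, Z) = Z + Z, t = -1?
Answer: 16000000000000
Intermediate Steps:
I(l, Z) = 2*Z
T(K, Y) = K**2
P(a) = -1 + a
m = -2000 (m = -8*(2*(5 + 6)**2 + (-1 + 3**2)) = -8*(2*11**2 + (-1 + 9)) = -8*(2*121 + 8) = -8*(242 + 8) = -8*250 = -2000)
m**4 = (-2000)**4 = 16000000000000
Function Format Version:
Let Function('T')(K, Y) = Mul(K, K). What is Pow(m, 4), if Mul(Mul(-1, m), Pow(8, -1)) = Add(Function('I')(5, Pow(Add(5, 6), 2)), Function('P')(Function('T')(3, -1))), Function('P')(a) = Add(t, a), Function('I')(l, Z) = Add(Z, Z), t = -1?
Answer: 16000000000000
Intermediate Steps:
Function('I')(l, Z) = Mul(2, Z)
Function('T')(K, Y) = Pow(K, 2)
Function('P')(a) = Add(-1, a)
m = -2000 (m = Mul(-8, Add(Mul(2, Pow(Add(5, 6), 2)), Add(-1, Pow(3, 2)))) = Mul(-8, Add(Mul(2, Pow(11, 2)), Add(-1, 9))) = Mul(-8, Add(Mul(2, 121), 8)) = Mul(-8, Add(242, 8)) = Mul(-8, 250) = -2000)
Pow(m, 4) = Pow(-2000, 4) = 16000000000000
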